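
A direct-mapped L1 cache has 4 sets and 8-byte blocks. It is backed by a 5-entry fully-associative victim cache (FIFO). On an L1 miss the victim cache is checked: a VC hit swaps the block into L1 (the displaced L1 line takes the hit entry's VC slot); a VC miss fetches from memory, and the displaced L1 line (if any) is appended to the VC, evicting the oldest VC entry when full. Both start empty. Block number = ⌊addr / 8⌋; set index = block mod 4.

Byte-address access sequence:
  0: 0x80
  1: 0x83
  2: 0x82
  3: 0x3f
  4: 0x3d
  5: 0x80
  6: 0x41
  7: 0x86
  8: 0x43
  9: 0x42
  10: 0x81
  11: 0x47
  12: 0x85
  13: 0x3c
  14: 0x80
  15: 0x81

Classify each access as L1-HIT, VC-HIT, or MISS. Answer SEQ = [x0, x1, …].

SEQ = [MISS, L1-HIT, L1-HIT, MISS, L1-HIT, L1-HIT, MISS, VC-HIT, VC-HIT, L1-HIT, VC-HIT, VC-HIT, VC-HIT, L1-HIT, L1-HIT, L1-HIT]

#0 0x80→b16/s0 MISS; vc=[]
#1 0x83→b16/s0 L1-HIT; vc=[]
#2 0x82→b16/s0 L1-HIT; vc=[]
#3 0x3f→b7/s3 MISS; vc=[]
#4 0x3d→b7/s3 L1-HIT; vc=[]
#5 0x80→b16/s0 L1-HIT; vc=[]
#6 0x41→b8/s0 MISS; vc=[16]
#7 0x86→b16/s0 VC-HIT; vc=[8]
#8 0x43→b8/s0 VC-HIT; vc=[16]
#9 0x42→b8/s0 L1-HIT; vc=[16]
#10 0x81→b16/s0 VC-HIT; vc=[8]
#11 0x47→b8/s0 VC-HIT; vc=[16]
#12 0x85→b16/s0 VC-HIT; vc=[8]
#13 0x3c→b7/s3 L1-HIT; vc=[8]
#14 0x80→b16/s0 L1-HIT; vc=[8]
#15 0x81→b16/s0 L1-HIT; vc=[8]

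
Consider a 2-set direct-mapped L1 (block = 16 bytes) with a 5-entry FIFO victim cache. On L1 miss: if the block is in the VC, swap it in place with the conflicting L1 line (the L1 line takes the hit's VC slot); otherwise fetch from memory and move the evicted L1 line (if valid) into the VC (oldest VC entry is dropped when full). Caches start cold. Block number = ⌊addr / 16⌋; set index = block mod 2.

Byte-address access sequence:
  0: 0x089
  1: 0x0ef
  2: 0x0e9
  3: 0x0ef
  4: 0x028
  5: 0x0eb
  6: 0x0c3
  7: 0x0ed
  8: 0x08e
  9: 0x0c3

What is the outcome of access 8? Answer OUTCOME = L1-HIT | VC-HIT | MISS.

  [0] addr=0x89 blk=8 s=0: MISS | VC []
  [1] addr=0xef blk=14 s=0: MISS | VC [8]
  [2] addr=0xe9 blk=14 s=0: L1-HIT | VC [8]
  [3] addr=0xef blk=14 s=0: L1-HIT | VC [8]
  [4] addr=0x28 blk=2 s=0: MISS | VC [8, 14]
  [5] addr=0xeb blk=14 s=0: VC-HIT | VC [8, 2]
  [6] addr=0xc3 blk=12 s=0: MISS | VC [8, 2, 14]
  [7] addr=0xed blk=14 s=0: VC-HIT | VC [8, 2, 12]
  [8] addr=0x8e blk=8 s=0: VC-HIT | VC [14, 2, 12]
  [9] addr=0xc3 blk=12 s=0: VC-HIT | VC [14, 2, 8]

OUTCOME = VC-HIT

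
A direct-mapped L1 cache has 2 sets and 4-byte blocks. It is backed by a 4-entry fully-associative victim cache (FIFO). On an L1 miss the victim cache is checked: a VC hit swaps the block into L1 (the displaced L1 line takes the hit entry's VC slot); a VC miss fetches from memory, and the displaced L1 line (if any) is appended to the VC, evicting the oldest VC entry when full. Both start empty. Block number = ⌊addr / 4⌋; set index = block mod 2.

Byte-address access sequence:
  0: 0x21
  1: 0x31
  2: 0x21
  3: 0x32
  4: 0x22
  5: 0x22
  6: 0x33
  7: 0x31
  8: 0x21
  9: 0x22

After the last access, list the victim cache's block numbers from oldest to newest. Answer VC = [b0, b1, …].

VC = [12]

  [0] addr=0x21 blk=8 s=0: MISS | VC []
  [1] addr=0x31 blk=12 s=0: MISS | VC [8]
  [2] addr=0x21 blk=8 s=0: VC-HIT | VC [12]
  [3] addr=0x32 blk=12 s=0: VC-HIT | VC [8]
  [4] addr=0x22 blk=8 s=0: VC-HIT | VC [12]
  [5] addr=0x22 blk=8 s=0: L1-HIT | VC [12]
  [6] addr=0x33 blk=12 s=0: VC-HIT | VC [8]
  [7] addr=0x31 blk=12 s=0: L1-HIT | VC [8]
  [8] addr=0x21 blk=8 s=0: VC-HIT | VC [12]
  [9] addr=0x22 blk=8 s=0: L1-HIT | VC [12]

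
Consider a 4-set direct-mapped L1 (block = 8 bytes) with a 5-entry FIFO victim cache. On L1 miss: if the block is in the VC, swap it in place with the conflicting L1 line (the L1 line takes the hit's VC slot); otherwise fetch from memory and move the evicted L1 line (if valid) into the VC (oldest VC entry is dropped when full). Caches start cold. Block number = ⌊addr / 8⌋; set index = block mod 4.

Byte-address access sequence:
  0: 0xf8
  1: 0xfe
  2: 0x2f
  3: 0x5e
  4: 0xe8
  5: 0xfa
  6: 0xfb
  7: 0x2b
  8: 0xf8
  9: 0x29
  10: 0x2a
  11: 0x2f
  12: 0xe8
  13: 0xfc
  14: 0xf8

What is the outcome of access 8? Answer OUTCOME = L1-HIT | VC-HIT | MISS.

OUTCOME = L1-HIT

  [0] addr=0xf8 blk=31 s=3: MISS | VC []
  [1] addr=0xfe blk=31 s=3: L1-HIT | VC []
  [2] addr=0x2f blk=5 s=1: MISS | VC []
  [3] addr=0x5e blk=11 s=3: MISS | VC [31]
  [4] addr=0xe8 blk=29 s=1: MISS | VC [31, 5]
  [5] addr=0xfa blk=31 s=3: VC-HIT | VC [11, 5]
  [6] addr=0xfb blk=31 s=3: L1-HIT | VC [11, 5]
  [7] addr=0x2b blk=5 s=1: VC-HIT | VC [11, 29]
  [8] addr=0xf8 blk=31 s=3: L1-HIT | VC [11, 29]
  [9] addr=0x29 blk=5 s=1: L1-HIT | VC [11, 29]
  [10] addr=0x2a blk=5 s=1: L1-HIT | VC [11, 29]
  [11] addr=0x2f blk=5 s=1: L1-HIT | VC [11, 29]
  [12] addr=0xe8 blk=29 s=1: VC-HIT | VC [11, 5]
  [13] addr=0xfc blk=31 s=3: L1-HIT | VC [11, 5]
  [14] addr=0xf8 blk=31 s=3: L1-HIT | VC [11, 5]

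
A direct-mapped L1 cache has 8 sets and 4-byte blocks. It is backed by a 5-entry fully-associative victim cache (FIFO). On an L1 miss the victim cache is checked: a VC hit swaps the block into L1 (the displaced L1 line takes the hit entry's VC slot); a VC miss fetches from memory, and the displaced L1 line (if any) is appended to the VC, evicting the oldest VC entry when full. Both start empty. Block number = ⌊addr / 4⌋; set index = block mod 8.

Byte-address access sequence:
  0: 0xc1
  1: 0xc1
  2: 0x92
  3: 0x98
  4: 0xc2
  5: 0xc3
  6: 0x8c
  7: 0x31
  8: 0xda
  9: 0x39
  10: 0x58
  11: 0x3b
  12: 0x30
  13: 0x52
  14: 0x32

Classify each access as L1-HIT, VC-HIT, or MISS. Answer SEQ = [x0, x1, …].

SEQ = [MISS, L1-HIT, MISS, MISS, L1-HIT, L1-HIT, MISS, MISS, MISS, MISS, MISS, VC-HIT, L1-HIT, MISS, VC-HIT]

  [0] addr=0xc1 blk=48 s=0: MISS | VC []
  [1] addr=0xc1 blk=48 s=0: L1-HIT | VC []
  [2] addr=0x92 blk=36 s=4: MISS | VC []
  [3] addr=0x98 blk=38 s=6: MISS | VC []
  [4] addr=0xc2 blk=48 s=0: L1-HIT | VC []
  [5] addr=0xc3 blk=48 s=0: L1-HIT | VC []
  [6] addr=0x8c blk=35 s=3: MISS | VC []
  [7] addr=0x31 blk=12 s=4: MISS | VC [36]
  [8] addr=0xda blk=54 s=6: MISS | VC [36, 38]
  [9] addr=0x39 blk=14 s=6: MISS | VC [36, 38, 54]
  [10] addr=0x58 blk=22 s=6: MISS | VC [36, 38, 54, 14]
  [11] addr=0x3b blk=14 s=6: VC-HIT | VC [36, 38, 54, 22]
  [12] addr=0x30 blk=12 s=4: L1-HIT | VC [36, 38, 54, 22]
  [13] addr=0x52 blk=20 s=4: MISS | VC [36, 38, 54, 22, 12]
  [14] addr=0x32 blk=12 s=4: VC-HIT | VC [36, 38, 54, 22, 20]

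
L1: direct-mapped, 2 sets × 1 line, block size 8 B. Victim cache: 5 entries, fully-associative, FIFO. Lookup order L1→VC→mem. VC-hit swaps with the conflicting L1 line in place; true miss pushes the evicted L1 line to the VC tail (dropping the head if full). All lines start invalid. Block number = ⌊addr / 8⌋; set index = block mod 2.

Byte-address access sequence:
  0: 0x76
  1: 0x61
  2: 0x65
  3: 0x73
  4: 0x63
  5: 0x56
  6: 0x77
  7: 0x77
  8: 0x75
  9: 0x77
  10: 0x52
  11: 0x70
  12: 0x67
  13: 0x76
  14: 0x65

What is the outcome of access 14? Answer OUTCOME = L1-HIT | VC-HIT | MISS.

0: 0x76 (blk 14, set 0) → MISS  vc=[]
1: 0x61 (blk 12, set 0) → MISS  vc=[14]
2: 0x65 (blk 12, set 0) → L1-HIT  vc=[14]
3: 0x73 (blk 14, set 0) → VC-HIT  vc=[12]
4: 0x63 (blk 12, set 0) → VC-HIT  vc=[14]
5: 0x56 (blk 10, set 0) → MISS  vc=[14, 12]
6: 0x77 (blk 14, set 0) → VC-HIT  vc=[10, 12]
7: 0x77 (blk 14, set 0) → L1-HIT  vc=[10, 12]
8: 0x75 (blk 14, set 0) → L1-HIT  vc=[10, 12]
9: 0x77 (blk 14, set 0) → L1-HIT  vc=[10, 12]
10: 0x52 (blk 10, set 0) → VC-HIT  vc=[14, 12]
11: 0x70 (blk 14, set 0) → VC-HIT  vc=[10, 12]
12: 0x67 (blk 12, set 0) → VC-HIT  vc=[10, 14]
13: 0x76 (blk 14, set 0) → VC-HIT  vc=[10, 12]
14: 0x65 (blk 12, set 0) → VC-HIT  vc=[10, 14]

OUTCOME = VC-HIT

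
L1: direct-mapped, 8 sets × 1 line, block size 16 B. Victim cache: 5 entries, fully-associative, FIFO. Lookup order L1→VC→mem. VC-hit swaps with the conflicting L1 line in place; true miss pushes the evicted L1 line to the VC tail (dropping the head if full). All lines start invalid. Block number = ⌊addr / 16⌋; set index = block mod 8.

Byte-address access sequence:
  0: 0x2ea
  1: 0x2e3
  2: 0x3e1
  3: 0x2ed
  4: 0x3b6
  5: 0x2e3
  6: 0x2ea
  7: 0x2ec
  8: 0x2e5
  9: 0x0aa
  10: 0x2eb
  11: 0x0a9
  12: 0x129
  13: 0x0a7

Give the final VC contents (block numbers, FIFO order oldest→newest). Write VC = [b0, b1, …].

VC = [62, 18]

  [0] addr=0x2ea blk=46 s=6: MISS | VC []
  [1] addr=0x2e3 blk=46 s=6: L1-HIT | VC []
  [2] addr=0x3e1 blk=62 s=6: MISS | VC [46]
  [3] addr=0x2ed blk=46 s=6: VC-HIT | VC [62]
  [4] addr=0x3b6 blk=59 s=3: MISS | VC [62]
  [5] addr=0x2e3 blk=46 s=6: L1-HIT | VC [62]
  [6] addr=0x2ea blk=46 s=6: L1-HIT | VC [62]
  [7] addr=0x2ec blk=46 s=6: L1-HIT | VC [62]
  [8] addr=0x2e5 blk=46 s=6: L1-HIT | VC [62]
  [9] addr=0xaa blk=10 s=2: MISS | VC [62]
  [10] addr=0x2eb blk=46 s=6: L1-HIT | VC [62]
  [11] addr=0xa9 blk=10 s=2: L1-HIT | VC [62]
  [12] addr=0x129 blk=18 s=2: MISS | VC [62, 10]
  [13] addr=0xa7 blk=10 s=2: VC-HIT | VC [62, 18]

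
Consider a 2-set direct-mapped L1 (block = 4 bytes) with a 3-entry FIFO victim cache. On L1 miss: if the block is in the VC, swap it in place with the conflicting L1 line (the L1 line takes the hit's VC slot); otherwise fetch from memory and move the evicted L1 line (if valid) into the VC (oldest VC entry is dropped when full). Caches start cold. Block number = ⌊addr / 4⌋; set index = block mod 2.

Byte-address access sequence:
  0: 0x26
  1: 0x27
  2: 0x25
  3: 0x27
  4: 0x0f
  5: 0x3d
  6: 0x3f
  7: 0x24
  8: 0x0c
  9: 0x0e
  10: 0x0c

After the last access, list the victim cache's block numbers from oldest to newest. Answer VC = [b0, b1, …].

VC = [15, 9]

#0 0x26→b9/s1 MISS; vc=[]
#1 0x27→b9/s1 L1-HIT; vc=[]
#2 0x25→b9/s1 L1-HIT; vc=[]
#3 0x27→b9/s1 L1-HIT; vc=[]
#4 0xf→b3/s1 MISS; vc=[9]
#5 0x3d→b15/s1 MISS; vc=[9,3]
#6 0x3f→b15/s1 L1-HIT; vc=[9,3]
#7 0x24→b9/s1 VC-HIT; vc=[15,3]
#8 0xc→b3/s1 VC-HIT; vc=[15,9]
#9 0xe→b3/s1 L1-HIT; vc=[15,9]
#10 0xc→b3/s1 L1-HIT; vc=[15,9]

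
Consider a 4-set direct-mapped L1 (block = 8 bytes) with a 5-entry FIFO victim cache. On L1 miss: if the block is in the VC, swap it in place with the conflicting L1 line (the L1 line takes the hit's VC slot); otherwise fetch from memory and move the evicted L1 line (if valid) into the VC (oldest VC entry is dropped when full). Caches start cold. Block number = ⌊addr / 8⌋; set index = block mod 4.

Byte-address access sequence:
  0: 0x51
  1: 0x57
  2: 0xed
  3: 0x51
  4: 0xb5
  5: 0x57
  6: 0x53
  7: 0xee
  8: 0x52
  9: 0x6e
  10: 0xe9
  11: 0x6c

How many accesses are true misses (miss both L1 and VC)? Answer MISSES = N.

0: 0x51 (blk 10, set 2) → MISS  vc=[]
1: 0x57 (blk 10, set 2) → L1-HIT  vc=[]
2: 0xed (blk 29, set 1) → MISS  vc=[]
3: 0x51 (blk 10, set 2) → L1-HIT  vc=[]
4: 0xb5 (blk 22, set 2) → MISS  vc=[10]
5: 0x57 (blk 10, set 2) → VC-HIT  vc=[22]
6: 0x53 (blk 10, set 2) → L1-HIT  vc=[22]
7: 0xee (blk 29, set 1) → L1-HIT  vc=[22]
8: 0x52 (blk 10, set 2) → L1-HIT  vc=[22]
9: 0x6e (blk 13, set 1) → MISS  vc=[22, 29]
10: 0xe9 (blk 29, set 1) → VC-HIT  vc=[22, 13]
11: 0x6c (blk 13, set 1) → VC-HIT  vc=[22, 29]

MISSES = 4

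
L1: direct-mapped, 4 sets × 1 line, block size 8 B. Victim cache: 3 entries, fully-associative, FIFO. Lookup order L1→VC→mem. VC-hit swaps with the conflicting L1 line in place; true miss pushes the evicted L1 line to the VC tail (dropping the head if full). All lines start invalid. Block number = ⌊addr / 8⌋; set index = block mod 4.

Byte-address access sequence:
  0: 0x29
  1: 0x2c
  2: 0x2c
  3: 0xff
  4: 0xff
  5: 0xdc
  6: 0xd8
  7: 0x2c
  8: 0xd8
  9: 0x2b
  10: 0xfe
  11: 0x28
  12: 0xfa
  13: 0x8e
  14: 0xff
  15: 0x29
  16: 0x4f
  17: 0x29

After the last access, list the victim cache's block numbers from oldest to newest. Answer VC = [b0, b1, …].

  [0] addr=0x29 blk=5 s=1: MISS | VC []
  [1] addr=0x2c blk=5 s=1: L1-HIT | VC []
  [2] addr=0x2c blk=5 s=1: L1-HIT | VC []
  [3] addr=0xff blk=31 s=3: MISS | VC []
  [4] addr=0xff blk=31 s=3: L1-HIT | VC []
  [5] addr=0xdc blk=27 s=3: MISS | VC [31]
  [6] addr=0xd8 blk=27 s=3: L1-HIT | VC [31]
  [7] addr=0x2c blk=5 s=1: L1-HIT | VC [31]
  [8] addr=0xd8 blk=27 s=3: L1-HIT | VC [31]
  [9] addr=0x2b blk=5 s=1: L1-HIT | VC [31]
  [10] addr=0xfe blk=31 s=3: VC-HIT | VC [27]
  [11] addr=0x28 blk=5 s=1: L1-HIT | VC [27]
  [12] addr=0xfa blk=31 s=3: L1-HIT | VC [27]
  [13] addr=0x8e blk=17 s=1: MISS | VC [27, 5]
  [14] addr=0xff blk=31 s=3: L1-HIT | VC [27, 5]
  [15] addr=0x29 blk=5 s=1: VC-HIT | VC [27, 17]
  [16] addr=0x4f blk=9 s=1: MISS | VC [27, 17, 5]
  [17] addr=0x29 blk=5 s=1: VC-HIT | VC [27, 17, 9]

VC = [27, 17, 9]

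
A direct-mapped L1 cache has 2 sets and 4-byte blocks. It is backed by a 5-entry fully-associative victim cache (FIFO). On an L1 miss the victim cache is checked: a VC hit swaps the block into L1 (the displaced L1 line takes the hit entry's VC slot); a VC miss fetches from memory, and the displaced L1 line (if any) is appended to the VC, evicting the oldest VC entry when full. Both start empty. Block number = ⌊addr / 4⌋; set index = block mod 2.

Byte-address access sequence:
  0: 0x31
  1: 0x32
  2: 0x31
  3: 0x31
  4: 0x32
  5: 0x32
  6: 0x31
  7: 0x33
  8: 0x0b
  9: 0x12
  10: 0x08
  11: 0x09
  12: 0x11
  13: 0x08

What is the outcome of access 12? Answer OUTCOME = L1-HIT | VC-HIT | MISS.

  [0] addr=0x31 blk=12 s=0: MISS | VC []
  [1] addr=0x32 blk=12 s=0: L1-HIT | VC []
  [2] addr=0x31 blk=12 s=0: L1-HIT | VC []
  [3] addr=0x31 blk=12 s=0: L1-HIT | VC []
  [4] addr=0x32 blk=12 s=0: L1-HIT | VC []
  [5] addr=0x32 blk=12 s=0: L1-HIT | VC []
  [6] addr=0x31 blk=12 s=0: L1-HIT | VC []
  [7] addr=0x33 blk=12 s=0: L1-HIT | VC []
  [8] addr=0xb blk=2 s=0: MISS | VC [12]
  [9] addr=0x12 blk=4 s=0: MISS | VC [12, 2]
  [10] addr=0x8 blk=2 s=0: VC-HIT | VC [12, 4]
  [11] addr=0x9 blk=2 s=0: L1-HIT | VC [12, 4]
  [12] addr=0x11 blk=4 s=0: VC-HIT | VC [12, 2]
  [13] addr=0x8 blk=2 s=0: VC-HIT | VC [12, 4]

OUTCOME = VC-HIT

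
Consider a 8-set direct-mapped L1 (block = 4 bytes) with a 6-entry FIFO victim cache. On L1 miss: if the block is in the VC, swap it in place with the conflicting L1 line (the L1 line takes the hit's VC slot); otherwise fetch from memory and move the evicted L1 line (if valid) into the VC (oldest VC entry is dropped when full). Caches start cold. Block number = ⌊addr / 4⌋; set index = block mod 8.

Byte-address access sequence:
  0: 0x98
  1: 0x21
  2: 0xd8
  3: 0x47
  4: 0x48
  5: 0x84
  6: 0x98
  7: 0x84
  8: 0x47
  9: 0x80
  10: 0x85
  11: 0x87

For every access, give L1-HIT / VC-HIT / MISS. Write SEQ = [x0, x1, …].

SEQ = [MISS, MISS, MISS, MISS, MISS, MISS, VC-HIT, L1-HIT, VC-HIT, MISS, VC-HIT, L1-HIT]

0: 0x98 (blk 38, set 6) → MISS  vc=[]
1: 0x21 (blk 8, set 0) → MISS  vc=[]
2: 0xd8 (blk 54, set 6) → MISS  vc=[38]
3: 0x47 (blk 17, set 1) → MISS  vc=[38]
4: 0x48 (blk 18, set 2) → MISS  vc=[38]
5: 0x84 (blk 33, set 1) → MISS  vc=[38, 17]
6: 0x98 (blk 38, set 6) → VC-HIT  vc=[54, 17]
7: 0x84 (blk 33, set 1) → L1-HIT  vc=[54, 17]
8: 0x47 (blk 17, set 1) → VC-HIT  vc=[54, 33]
9: 0x80 (blk 32, set 0) → MISS  vc=[54, 33, 8]
10: 0x85 (blk 33, set 1) → VC-HIT  vc=[54, 17, 8]
11: 0x87 (blk 33, set 1) → L1-HIT  vc=[54, 17, 8]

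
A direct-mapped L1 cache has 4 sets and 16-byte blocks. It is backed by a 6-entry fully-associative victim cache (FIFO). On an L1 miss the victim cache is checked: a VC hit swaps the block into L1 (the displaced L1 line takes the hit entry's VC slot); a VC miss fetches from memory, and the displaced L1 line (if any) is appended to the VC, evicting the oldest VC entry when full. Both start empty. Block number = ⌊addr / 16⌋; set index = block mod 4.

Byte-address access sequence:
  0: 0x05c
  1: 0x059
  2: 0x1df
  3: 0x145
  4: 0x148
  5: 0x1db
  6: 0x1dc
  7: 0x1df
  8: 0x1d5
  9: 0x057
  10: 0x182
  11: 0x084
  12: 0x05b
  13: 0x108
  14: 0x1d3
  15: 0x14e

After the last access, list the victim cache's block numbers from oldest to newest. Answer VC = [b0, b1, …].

VC = [5, 16, 24, 8]

#0 0x5c→b5/s1 MISS; vc=[]
#1 0x59→b5/s1 L1-HIT; vc=[]
#2 0x1df→b29/s1 MISS; vc=[5]
#3 0x145→b20/s0 MISS; vc=[5]
#4 0x148→b20/s0 L1-HIT; vc=[5]
#5 0x1db→b29/s1 L1-HIT; vc=[5]
#6 0x1dc→b29/s1 L1-HIT; vc=[5]
#7 0x1df→b29/s1 L1-HIT; vc=[5]
#8 0x1d5→b29/s1 L1-HIT; vc=[5]
#9 0x57→b5/s1 VC-HIT; vc=[29]
#10 0x182→b24/s0 MISS; vc=[29,20]
#11 0x84→b8/s0 MISS; vc=[29,20,24]
#12 0x5b→b5/s1 L1-HIT; vc=[29,20,24]
#13 0x108→b16/s0 MISS; vc=[29,20,24,8]
#14 0x1d3→b29/s1 VC-HIT; vc=[5,20,24,8]
#15 0x14e→b20/s0 VC-HIT; vc=[5,16,24,8]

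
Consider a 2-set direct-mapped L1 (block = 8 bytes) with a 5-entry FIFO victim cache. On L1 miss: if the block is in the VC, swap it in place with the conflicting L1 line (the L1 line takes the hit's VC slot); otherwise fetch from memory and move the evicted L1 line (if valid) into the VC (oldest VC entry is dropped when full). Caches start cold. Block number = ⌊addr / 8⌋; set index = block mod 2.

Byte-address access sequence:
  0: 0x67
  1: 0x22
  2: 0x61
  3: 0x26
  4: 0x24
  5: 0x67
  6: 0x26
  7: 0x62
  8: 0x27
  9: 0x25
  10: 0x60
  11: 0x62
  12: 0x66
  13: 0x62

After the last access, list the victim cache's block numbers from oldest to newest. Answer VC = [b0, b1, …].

VC = [4]

#0 0x67→b12/s0 MISS; vc=[]
#1 0x22→b4/s0 MISS; vc=[12]
#2 0x61→b12/s0 VC-HIT; vc=[4]
#3 0x26→b4/s0 VC-HIT; vc=[12]
#4 0x24→b4/s0 L1-HIT; vc=[12]
#5 0x67→b12/s0 VC-HIT; vc=[4]
#6 0x26→b4/s0 VC-HIT; vc=[12]
#7 0x62→b12/s0 VC-HIT; vc=[4]
#8 0x27→b4/s0 VC-HIT; vc=[12]
#9 0x25→b4/s0 L1-HIT; vc=[12]
#10 0x60→b12/s0 VC-HIT; vc=[4]
#11 0x62→b12/s0 L1-HIT; vc=[4]
#12 0x66→b12/s0 L1-HIT; vc=[4]
#13 0x62→b12/s0 L1-HIT; vc=[4]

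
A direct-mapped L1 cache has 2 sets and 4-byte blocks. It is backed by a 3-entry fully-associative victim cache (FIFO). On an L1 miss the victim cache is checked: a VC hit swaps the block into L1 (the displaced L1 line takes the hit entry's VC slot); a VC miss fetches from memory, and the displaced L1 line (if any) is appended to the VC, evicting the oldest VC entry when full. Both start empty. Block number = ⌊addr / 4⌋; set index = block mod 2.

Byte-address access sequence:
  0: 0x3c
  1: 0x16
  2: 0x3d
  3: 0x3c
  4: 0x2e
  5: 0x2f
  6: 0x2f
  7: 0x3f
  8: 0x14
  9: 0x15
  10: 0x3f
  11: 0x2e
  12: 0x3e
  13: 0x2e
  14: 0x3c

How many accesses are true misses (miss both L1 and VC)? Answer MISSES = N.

#0 0x3c→b15/s1 MISS; vc=[]
#1 0x16→b5/s1 MISS; vc=[15]
#2 0x3d→b15/s1 VC-HIT; vc=[5]
#3 0x3c→b15/s1 L1-HIT; vc=[5]
#4 0x2e→b11/s1 MISS; vc=[5,15]
#5 0x2f→b11/s1 L1-HIT; vc=[5,15]
#6 0x2f→b11/s1 L1-HIT; vc=[5,15]
#7 0x3f→b15/s1 VC-HIT; vc=[5,11]
#8 0x14→b5/s1 VC-HIT; vc=[15,11]
#9 0x15→b5/s1 L1-HIT; vc=[15,11]
#10 0x3f→b15/s1 VC-HIT; vc=[5,11]
#11 0x2e→b11/s1 VC-HIT; vc=[5,15]
#12 0x3e→b15/s1 VC-HIT; vc=[5,11]
#13 0x2e→b11/s1 VC-HIT; vc=[5,15]
#14 0x3c→b15/s1 VC-HIT; vc=[5,11]

MISSES = 3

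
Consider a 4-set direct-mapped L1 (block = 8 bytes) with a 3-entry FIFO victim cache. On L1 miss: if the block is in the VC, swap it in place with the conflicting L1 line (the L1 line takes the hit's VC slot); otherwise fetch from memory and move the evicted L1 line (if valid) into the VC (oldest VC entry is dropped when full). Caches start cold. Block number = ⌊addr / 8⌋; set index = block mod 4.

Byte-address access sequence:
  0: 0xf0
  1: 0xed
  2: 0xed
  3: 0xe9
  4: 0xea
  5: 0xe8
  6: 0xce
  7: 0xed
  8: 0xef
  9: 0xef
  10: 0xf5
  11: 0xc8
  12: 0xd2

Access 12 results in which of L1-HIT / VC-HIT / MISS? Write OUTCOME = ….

OUTCOME = MISS

  [0] addr=0xf0 blk=30 s=2: MISS | VC []
  [1] addr=0xed blk=29 s=1: MISS | VC []
  [2] addr=0xed blk=29 s=1: L1-HIT | VC []
  [3] addr=0xe9 blk=29 s=1: L1-HIT | VC []
  [4] addr=0xea blk=29 s=1: L1-HIT | VC []
  [5] addr=0xe8 blk=29 s=1: L1-HIT | VC []
  [6] addr=0xce blk=25 s=1: MISS | VC [29]
  [7] addr=0xed blk=29 s=1: VC-HIT | VC [25]
  [8] addr=0xef blk=29 s=1: L1-HIT | VC [25]
  [9] addr=0xef blk=29 s=1: L1-HIT | VC [25]
  [10] addr=0xf5 blk=30 s=2: L1-HIT | VC [25]
  [11] addr=0xc8 blk=25 s=1: VC-HIT | VC [29]
  [12] addr=0xd2 blk=26 s=2: MISS | VC [29, 30]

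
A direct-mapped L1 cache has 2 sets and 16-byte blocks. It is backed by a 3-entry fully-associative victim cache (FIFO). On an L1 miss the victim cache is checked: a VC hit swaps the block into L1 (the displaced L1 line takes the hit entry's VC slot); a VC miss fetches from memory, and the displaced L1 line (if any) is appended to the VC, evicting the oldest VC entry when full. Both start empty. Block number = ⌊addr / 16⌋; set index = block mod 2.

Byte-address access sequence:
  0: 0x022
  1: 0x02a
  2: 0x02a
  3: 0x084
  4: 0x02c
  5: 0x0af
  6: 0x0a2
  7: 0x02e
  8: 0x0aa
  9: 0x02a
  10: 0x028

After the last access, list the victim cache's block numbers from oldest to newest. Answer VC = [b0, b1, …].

VC = [8, 10]

0: 0x22 (blk 2, set 0) → MISS  vc=[]
1: 0x2a (blk 2, set 0) → L1-HIT  vc=[]
2: 0x2a (blk 2, set 0) → L1-HIT  vc=[]
3: 0x84 (blk 8, set 0) → MISS  vc=[2]
4: 0x2c (blk 2, set 0) → VC-HIT  vc=[8]
5: 0xaf (blk 10, set 0) → MISS  vc=[8, 2]
6: 0xa2 (blk 10, set 0) → L1-HIT  vc=[8, 2]
7: 0x2e (blk 2, set 0) → VC-HIT  vc=[8, 10]
8: 0xaa (blk 10, set 0) → VC-HIT  vc=[8, 2]
9: 0x2a (blk 2, set 0) → VC-HIT  vc=[8, 10]
10: 0x28 (blk 2, set 0) → L1-HIT  vc=[8, 10]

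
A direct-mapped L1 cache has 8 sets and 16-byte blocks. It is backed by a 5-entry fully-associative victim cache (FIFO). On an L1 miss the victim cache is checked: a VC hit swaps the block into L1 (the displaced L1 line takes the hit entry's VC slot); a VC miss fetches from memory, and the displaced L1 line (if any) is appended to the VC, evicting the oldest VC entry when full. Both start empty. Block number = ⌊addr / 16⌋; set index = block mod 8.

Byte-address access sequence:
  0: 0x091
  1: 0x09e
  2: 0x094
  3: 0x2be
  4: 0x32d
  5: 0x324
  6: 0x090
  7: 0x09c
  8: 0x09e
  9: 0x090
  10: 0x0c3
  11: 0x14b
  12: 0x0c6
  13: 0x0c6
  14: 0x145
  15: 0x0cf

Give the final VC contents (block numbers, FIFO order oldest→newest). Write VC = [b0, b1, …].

0: 0x91 (blk 9, set 1) → MISS  vc=[]
1: 0x9e (blk 9, set 1) → L1-HIT  vc=[]
2: 0x94 (blk 9, set 1) → L1-HIT  vc=[]
3: 0x2be (blk 43, set 3) → MISS  vc=[]
4: 0x32d (blk 50, set 2) → MISS  vc=[]
5: 0x324 (blk 50, set 2) → L1-HIT  vc=[]
6: 0x90 (blk 9, set 1) → L1-HIT  vc=[]
7: 0x9c (blk 9, set 1) → L1-HIT  vc=[]
8: 0x9e (blk 9, set 1) → L1-HIT  vc=[]
9: 0x90 (blk 9, set 1) → L1-HIT  vc=[]
10: 0xc3 (blk 12, set 4) → MISS  vc=[]
11: 0x14b (blk 20, set 4) → MISS  vc=[12]
12: 0xc6 (blk 12, set 4) → VC-HIT  vc=[20]
13: 0xc6 (blk 12, set 4) → L1-HIT  vc=[20]
14: 0x145 (blk 20, set 4) → VC-HIT  vc=[12]
15: 0xcf (blk 12, set 4) → VC-HIT  vc=[20]

VC = [20]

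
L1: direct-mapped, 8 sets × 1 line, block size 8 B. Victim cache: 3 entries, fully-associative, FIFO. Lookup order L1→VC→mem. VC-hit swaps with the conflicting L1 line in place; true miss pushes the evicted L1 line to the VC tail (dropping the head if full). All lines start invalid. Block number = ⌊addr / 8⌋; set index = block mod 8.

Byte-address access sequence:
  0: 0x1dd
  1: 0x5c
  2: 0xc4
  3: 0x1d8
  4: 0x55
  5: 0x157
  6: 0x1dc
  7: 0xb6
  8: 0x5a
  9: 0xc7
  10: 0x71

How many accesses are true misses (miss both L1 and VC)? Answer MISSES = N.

#0 0x1dd→b59/s3 MISS; vc=[]
#1 0x5c→b11/s3 MISS; vc=[59]
#2 0xc4→b24/s0 MISS; vc=[59]
#3 0x1d8→b59/s3 VC-HIT; vc=[11]
#4 0x55→b10/s2 MISS; vc=[11]
#5 0x157→b42/s2 MISS; vc=[11,10]
#6 0x1dc→b59/s3 L1-HIT; vc=[11,10]
#7 0xb6→b22/s6 MISS; vc=[11,10]
#8 0x5a→b11/s3 VC-HIT; vc=[59,10]
#9 0xc7→b24/s0 L1-HIT; vc=[59,10]
#10 0x71→b14/s6 MISS; vc=[59,10,22]

MISSES = 7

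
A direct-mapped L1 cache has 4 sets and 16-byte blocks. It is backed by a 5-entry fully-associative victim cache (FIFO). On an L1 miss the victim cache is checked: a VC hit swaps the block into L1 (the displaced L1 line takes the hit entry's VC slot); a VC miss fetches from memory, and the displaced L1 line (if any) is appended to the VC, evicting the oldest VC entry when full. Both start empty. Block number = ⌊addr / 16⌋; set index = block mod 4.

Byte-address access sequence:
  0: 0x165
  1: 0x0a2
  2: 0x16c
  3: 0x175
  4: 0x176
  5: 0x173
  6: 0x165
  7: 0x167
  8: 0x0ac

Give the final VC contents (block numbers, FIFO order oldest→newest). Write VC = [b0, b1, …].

#0 0x165→b22/s2 MISS; vc=[]
#1 0xa2→b10/s2 MISS; vc=[22]
#2 0x16c→b22/s2 VC-HIT; vc=[10]
#3 0x175→b23/s3 MISS; vc=[10]
#4 0x176→b23/s3 L1-HIT; vc=[10]
#5 0x173→b23/s3 L1-HIT; vc=[10]
#6 0x165→b22/s2 L1-HIT; vc=[10]
#7 0x167→b22/s2 L1-HIT; vc=[10]
#8 0xac→b10/s2 VC-HIT; vc=[22]

VC = [22]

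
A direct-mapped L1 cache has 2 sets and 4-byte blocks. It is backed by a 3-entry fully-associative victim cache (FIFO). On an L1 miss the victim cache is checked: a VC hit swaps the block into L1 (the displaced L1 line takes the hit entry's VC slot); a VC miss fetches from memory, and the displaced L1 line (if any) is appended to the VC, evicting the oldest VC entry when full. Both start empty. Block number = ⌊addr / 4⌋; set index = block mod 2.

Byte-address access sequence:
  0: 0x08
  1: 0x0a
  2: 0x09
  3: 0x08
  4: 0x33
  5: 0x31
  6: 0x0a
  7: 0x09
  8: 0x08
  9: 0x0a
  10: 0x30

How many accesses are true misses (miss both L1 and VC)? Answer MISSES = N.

  [0] addr=0x8 blk=2 s=0: MISS | VC []
  [1] addr=0xa blk=2 s=0: L1-HIT | VC []
  [2] addr=0x9 blk=2 s=0: L1-HIT | VC []
  [3] addr=0x8 blk=2 s=0: L1-HIT | VC []
  [4] addr=0x33 blk=12 s=0: MISS | VC [2]
  [5] addr=0x31 blk=12 s=0: L1-HIT | VC [2]
  [6] addr=0xa blk=2 s=0: VC-HIT | VC [12]
  [7] addr=0x9 blk=2 s=0: L1-HIT | VC [12]
  [8] addr=0x8 blk=2 s=0: L1-HIT | VC [12]
  [9] addr=0xa blk=2 s=0: L1-HIT | VC [12]
  [10] addr=0x30 blk=12 s=0: VC-HIT | VC [2]

MISSES = 2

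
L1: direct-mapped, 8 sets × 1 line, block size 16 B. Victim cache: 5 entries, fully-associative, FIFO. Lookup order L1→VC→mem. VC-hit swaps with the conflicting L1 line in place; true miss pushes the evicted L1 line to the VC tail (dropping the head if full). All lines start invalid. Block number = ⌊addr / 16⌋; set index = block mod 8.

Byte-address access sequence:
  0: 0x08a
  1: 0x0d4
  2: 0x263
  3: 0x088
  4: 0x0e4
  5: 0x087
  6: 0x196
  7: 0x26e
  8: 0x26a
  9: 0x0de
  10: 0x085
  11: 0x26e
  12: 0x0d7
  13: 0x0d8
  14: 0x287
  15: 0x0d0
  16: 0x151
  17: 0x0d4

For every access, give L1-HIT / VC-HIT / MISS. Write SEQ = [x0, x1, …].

SEQ = [MISS, MISS, MISS, L1-HIT, MISS, L1-HIT, MISS, VC-HIT, L1-HIT, L1-HIT, L1-HIT, L1-HIT, L1-HIT, L1-HIT, MISS, L1-HIT, MISS, VC-HIT]

#0 0x8a→b8/s0 MISS; vc=[]
#1 0xd4→b13/s5 MISS; vc=[]
#2 0x263→b38/s6 MISS; vc=[]
#3 0x88→b8/s0 L1-HIT; vc=[]
#4 0xe4→b14/s6 MISS; vc=[38]
#5 0x87→b8/s0 L1-HIT; vc=[38]
#6 0x196→b25/s1 MISS; vc=[38]
#7 0x26e→b38/s6 VC-HIT; vc=[14]
#8 0x26a→b38/s6 L1-HIT; vc=[14]
#9 0xde→b13/s5 L1-HIT; vc=[14]
#10 0x85→b8/s0 L1-HIT; vc=[14]
#11 0x26e→b38/s6 L1-HIT; vc=[14]
#12 0xd7→b13/s5 L1-HIT; vc=[14]
#13 0xd8→b13/s5 L1-HIT; vc=[14]
#14 0x287→b40/s0 MISS; vc=[14,8]
#15 0xd0→b13/s5 L1-HIT; vc=[14,8]
#16 0x151→b21/s5 MISS; vc=[14,8,13]
#17 0xd4→b13/s5 VC-HIT; vc=[14,8,21]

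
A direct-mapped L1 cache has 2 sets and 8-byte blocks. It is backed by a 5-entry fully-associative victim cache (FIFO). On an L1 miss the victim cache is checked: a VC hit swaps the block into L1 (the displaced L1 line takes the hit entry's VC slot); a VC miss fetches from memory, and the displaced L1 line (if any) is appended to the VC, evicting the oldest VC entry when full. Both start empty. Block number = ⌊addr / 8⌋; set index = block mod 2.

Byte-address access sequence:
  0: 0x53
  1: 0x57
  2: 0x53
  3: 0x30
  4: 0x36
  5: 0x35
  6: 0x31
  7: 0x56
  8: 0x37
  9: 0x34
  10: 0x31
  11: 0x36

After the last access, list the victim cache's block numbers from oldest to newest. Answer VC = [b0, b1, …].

0: 0x53 (blk 10, set 0) → MISS  vc=[]
1: 0x57 (blk 10, set 0) → L1-HIT  vc=[]
2: 0x53 (blk 10, set 0) → L1-HIT  vc=[]
3: 0x30 (blk 6, set 0) → MISS  vc=[10]
4: 0x36 (blk 6, set 0) → L1-HIT  vc=[10]
5: 0x35 (blk 6, set 0) → L1-HIT  vc=[10]
6: 0x31 (blk 6, set 0) → L1-HIT  vc=[10]
7: 0x56 (blk 10, set 0) → VC-HIT  vc=[6]
8: 0x37 (blk 6, set 0) → VC-HIT  vc=[10]
9: 0x34 (blk 6, set 0) → L1-HIT  vc=[10]
10: 0x31 (blk 6, set 0) → L1-HIT  vc=[10]
11: 0x36 (blk 6, set 0) → L1-HIT  vc=[10]

VC = [10]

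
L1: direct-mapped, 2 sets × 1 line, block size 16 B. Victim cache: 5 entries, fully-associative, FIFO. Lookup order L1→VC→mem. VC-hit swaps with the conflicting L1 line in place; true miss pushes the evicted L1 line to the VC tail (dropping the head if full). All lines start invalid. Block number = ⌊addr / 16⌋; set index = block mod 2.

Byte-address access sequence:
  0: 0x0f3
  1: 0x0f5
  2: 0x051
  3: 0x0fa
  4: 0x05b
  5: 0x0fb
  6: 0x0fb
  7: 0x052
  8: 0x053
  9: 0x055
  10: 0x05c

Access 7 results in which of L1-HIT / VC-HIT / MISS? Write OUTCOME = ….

#0 0xf3→b15/s1 MISS; vc=[]
#1 0xf5→b15/s1 L1-HIT; vc=[]
#2 0x51→b5/s1 MISS; vc=[15]
#3 0xfa→b15/s1 VC-HIT; vc=[5]
#4 0x5b→b5/s1 VC-HIT; vc=[15]
#5 0xfb→b15/s1 VC-HIT; vc=[5]
#6 0xfb→b15/s1 L1-HIT; vc=[5]
#7 0x52→b5/s1 VC-HIT; vc=[15]
#8 0x53→b5/s1 L1-HIT; vc=[15]
#9 0x55→b5/s1 L1-HIT; vc=[15]
#10 0x5c→b5/s1 L1-HIT; vc=[15]

OUTCOME = VC-HIT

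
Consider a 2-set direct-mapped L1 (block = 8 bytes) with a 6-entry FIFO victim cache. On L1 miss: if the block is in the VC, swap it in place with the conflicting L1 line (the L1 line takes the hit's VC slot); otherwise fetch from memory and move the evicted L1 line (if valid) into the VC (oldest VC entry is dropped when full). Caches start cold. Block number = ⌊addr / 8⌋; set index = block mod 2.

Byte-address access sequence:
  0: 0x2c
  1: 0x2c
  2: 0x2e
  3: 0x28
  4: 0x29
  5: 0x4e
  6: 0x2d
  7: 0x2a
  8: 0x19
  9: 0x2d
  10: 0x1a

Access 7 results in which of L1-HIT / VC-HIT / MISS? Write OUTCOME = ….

  [0] addr=0x2c blk=5 s=1: MISS | VC []
  [1] addr=0x2c blk=5 s=1: L1-HIT | VC []
  [2] addr=0x2e blk=5 s=1: L1-HIT | VC []
  [3] addr=0x28 blk=5 s=1: L1-HIT | VC []
  [4] addr=0x29 blk=5 s=1: L1-HIT | VC []
  [5] addr=0x4e blk=9 s=1: MISS | VC [5]
  [6] addr=0x2d blk=5 s=1: VC-HIT | VC [9]
  [7] addr=0x2a blk=5 s=1: L1-HIT | VC [9]
  [8] addr=0x19 blk=3 s=1: MISS | VC [9, 5]
  [9] addr=0x2d blk=5 s=1: VC-HIT | VC [9, 3]
  [10] addr=0x1a blk=3 s=1: VC-HIT | VC [9, 5]

OUTCOME = L1-HIT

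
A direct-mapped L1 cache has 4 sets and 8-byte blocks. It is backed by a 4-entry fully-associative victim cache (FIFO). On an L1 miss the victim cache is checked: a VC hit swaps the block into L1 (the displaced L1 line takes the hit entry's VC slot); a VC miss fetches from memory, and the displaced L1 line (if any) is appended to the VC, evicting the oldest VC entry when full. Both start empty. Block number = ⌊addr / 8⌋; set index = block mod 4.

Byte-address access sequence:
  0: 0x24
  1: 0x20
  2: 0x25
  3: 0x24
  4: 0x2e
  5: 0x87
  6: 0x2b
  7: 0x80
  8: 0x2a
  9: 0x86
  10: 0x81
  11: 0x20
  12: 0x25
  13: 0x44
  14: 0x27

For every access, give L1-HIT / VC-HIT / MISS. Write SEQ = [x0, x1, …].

SEQ = [MISS, L1-HIT, L1-HIT, L1-HIT, MISS, MISS, L1-HIT, L1-HIT, L1-HIT, L1-HIT, L1-HIT, VC-HIT, L1-HIT, MISS, VC-HIT]

  [0] addr=0x24 blk=4 s=0: MISS | VC []
  [1] addr=0x20 blk=4 s=0: L1-HIT | VC []
  [2] addr=0x25 blk=4 s=0: L1-HIT | VC []
  [3] addr=0x24 blk=4 s=0: L1-HIT | VC []
  [4] addr=0x2e blk=5 s=1: MISS | VC []
  [5] addr=0x87 blk=16 s=0: MISS | VC [4]
  [6] addr=0x2b blk=5 s=1: L1-HIT | VC [4]
  [7] addr=0x80 blk=16 s=0: L1-HIT | VC [4]
  [8] addr=0x2a blk=5 s=1: L1-HIT | VC [4]
  [9] addr=0x86 blk=16 s=0: L1-HIT | VC [4]
  [10] addr=0x81 blk=16 s=0: L1-HIT | VC [4]
  [11] addr=0x20 blk=4 s=0: VC-HIT | VC [16]
  [12] addr=0x25 blk=4 s=0: L1-HIT | VC [16]
  [13] addr=0x44 blk=8 s=0: MISS | VC [16, 4]
  [14] addr=0x27 blk=4 s=0: VC-HIT | VC [16, 8]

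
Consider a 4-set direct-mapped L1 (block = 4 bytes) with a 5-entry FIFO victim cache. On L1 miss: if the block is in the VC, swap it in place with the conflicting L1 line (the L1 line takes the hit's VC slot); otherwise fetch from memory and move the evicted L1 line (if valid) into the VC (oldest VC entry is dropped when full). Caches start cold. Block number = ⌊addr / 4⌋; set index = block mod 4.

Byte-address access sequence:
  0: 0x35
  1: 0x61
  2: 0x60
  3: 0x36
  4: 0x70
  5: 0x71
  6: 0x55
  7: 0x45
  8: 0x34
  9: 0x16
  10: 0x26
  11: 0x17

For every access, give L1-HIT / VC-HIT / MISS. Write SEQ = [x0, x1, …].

SEQ = [MISS, MISS, L1-HIT, L1-HIT, MISS, L1-HIT, MISS, MISS, VC-HIT, MISS, MISS, VC-HIT]

  [0] addr=0x35 blk=13 s=1: MISS | VC []
  [1] addr=0x61 blk=24 s=0: MISS | VC []
  [2] addr=0x60 blk=24 s=0: L1-HIT | VC []
  [3] addr=0x36 blk=13 s=1: L1-HIT | VC []
  [4] addr=0x70 blk=28 s=0: MISS | VC [24]
  [5] addr=0x71 blk=28 s=0: L1-HIT | VC [24]
  [6] addr=0x55 blk=21 s=1: MISS | VC [24, 13]
  [7] addr=0x45 blk=17 s=1: MISS | VC [24, 13, 21]
  [8] addr=0x34 blk=13 s=1: VC-HIT | VC [24, 17, 21]
  [9] addr=0x16 blk=5 s=1: MISS | VC [24, 17, 21, 13]
  [10] addr=0x26 blk=9 s=1: MISS | VC [24, 17, 21, 13, 5]
  [11] addr=0x17 blk=5 s=1: VC-HIT | VC [24, 17, 21, 13, 9]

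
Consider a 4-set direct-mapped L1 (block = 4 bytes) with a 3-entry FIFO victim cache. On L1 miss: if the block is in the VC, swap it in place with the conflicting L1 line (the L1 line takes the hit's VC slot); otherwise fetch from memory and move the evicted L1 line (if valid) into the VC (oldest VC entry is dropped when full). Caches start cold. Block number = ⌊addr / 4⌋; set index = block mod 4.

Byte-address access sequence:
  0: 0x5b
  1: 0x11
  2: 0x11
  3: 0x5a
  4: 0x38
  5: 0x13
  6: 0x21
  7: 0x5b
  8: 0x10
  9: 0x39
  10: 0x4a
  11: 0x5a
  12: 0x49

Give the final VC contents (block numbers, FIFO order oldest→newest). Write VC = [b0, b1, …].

  [0] addr=0x5b blk=22 s=2: MISS | VC []
  [1] addr=0x11 blk=4 s=0: MISS | VC []
  [2] addr=0x11 blk=4 s=0: L1-HIT | VC []
  [3] addr=0x5a blk=22 s=2: L1-HIT | VC []
  [4] addr=0x38 blk=14 s=2: MISS | VC [22]
  [5] addr=0x13 blk=4 s=0: L1-HIT | VC [22]
  [6] addr=0x21 blk=8 s=0: MISS | VC [22, 4]
  [7] addr=0x5b blk=22 s=2: VC-HIT | VC [14, 4]
  [8] addr=0x10 blk=4 s=0: VC-HIT | VC [14, 8]
  [9] addr=0x39 blk=14 s=2: VC-HIT | VC [22, 8]
  [10] addr=0x4a blk=18 s=2: MISS | VC [22, 8, 14]
  [11] addr=0x5a blk=22 s=2: VC-HIT | VC [18, 8, 14]
  [12] addr=0x49 blk=18 s=2: VC-HIT | VC [22, 8, 14]

VC = [22, 8, 14]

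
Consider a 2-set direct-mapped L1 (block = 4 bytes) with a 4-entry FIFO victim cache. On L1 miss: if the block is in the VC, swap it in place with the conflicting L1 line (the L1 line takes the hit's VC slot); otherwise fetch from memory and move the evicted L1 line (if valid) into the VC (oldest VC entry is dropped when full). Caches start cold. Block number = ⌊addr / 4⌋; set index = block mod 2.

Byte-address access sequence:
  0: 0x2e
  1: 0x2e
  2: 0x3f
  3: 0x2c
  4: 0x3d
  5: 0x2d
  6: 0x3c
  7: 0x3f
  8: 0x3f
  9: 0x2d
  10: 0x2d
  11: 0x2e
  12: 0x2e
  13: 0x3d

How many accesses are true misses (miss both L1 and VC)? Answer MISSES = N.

MISSES = 2

  [0] addr=0x2e blk=11 s=1: MISS | VC []
  [1] addr=0x2e blk=11 s=1: L1-HIT | VC []
  [2] addr=0x3f blk=15 s=1: MISS | VC [11]
  [3] addr=0x2c blk=11 s=1: VC-HIT | VC [15]
  [4] addr=0x3d blk=15 s=1: VC-HIT | VC [11]
  [5] addr=0x2d blk=11 s=1: VC-HIT | VC [15]
  [6] addr=0x3c blk=15 s=1: VC-HIT | VC [11]
  [7] addr=0x3f blk=15 s=1: L1-HIT | VC [11]
  [8] addr=0x3f blk=15 s=1: L1-HIT | VC [11]
  [9] addr=0x2d blk=11 s=1: VC-HIT | VC [15]
  [10] addr=0x2d blk=11 s=1: L1-HIT | VC [15]
  [11] addr=0x2e blk=11 s=1: L1-HIT | VC [15]
  [12] addr=0x2e blk=11 s=1: L1-HIT | VC [15]
  [13] addr=0x3d blk=15 s=1: VC-HIT | VC [11]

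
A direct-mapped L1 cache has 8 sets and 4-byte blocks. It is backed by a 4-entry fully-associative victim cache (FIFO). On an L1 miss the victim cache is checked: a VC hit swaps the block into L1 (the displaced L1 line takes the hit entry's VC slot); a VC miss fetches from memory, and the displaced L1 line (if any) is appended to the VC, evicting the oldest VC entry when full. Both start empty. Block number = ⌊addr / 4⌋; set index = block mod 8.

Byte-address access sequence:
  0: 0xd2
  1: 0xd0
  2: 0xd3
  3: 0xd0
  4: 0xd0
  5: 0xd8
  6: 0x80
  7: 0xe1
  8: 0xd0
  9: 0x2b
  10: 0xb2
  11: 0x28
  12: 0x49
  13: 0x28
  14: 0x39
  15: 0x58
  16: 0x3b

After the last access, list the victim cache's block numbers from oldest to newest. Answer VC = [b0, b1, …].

VC = [52, 18, 54, 22]

#0 0xd2→b52/s4 MISS; vc=[]
#1 0xd0→b52/s4 L1-HIT; vc=[]
#2 0xd3→b52/s4 L1-HIT; vc=[]
#3 0xd0→b52/s4 L1-HIT; vc=[]
#4 0xd0→b52/s4 L1-HIT; vc=[]
#5 0xd8→b54/s6 MISS; vc=[]
#6 0x80→b32/s0 MISS; vc=[]
#7 0xe1→b56/s0 MISS; vc=[32]
#8 0xd0→b52/s4 L1-HIT; vc=[32]
#9 0x2b→b10/s2 MISS; vc=[32]
#10 0xb2→b44/s4 MISS; vc=[32,52]
#11 0x28→b10/s2 L1-HIT; vc=[32,52]
#12 0x49→b18/s2 MISS; vc=[32,52,10]
#13 0x28→b10/s2 VC-HIT; vc=[32,52,18]
#14 0x39→b14/s6 MISS; vc=[32,52,18,54]
#15 0x58→b22/s6 MISS; vc=[52,18,54,14]
#16 0x3b→b14/s6 VC-HIT; vc=[52,18,54,22]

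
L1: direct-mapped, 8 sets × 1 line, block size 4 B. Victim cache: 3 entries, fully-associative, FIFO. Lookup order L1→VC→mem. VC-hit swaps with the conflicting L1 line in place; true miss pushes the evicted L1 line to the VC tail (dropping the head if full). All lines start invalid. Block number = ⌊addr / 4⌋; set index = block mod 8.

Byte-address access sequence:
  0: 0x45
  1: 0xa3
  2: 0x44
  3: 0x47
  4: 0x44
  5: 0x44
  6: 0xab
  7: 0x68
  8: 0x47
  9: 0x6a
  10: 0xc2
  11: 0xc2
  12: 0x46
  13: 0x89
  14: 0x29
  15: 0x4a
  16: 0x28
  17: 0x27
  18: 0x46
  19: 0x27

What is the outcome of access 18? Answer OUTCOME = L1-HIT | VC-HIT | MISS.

#0 0x45→b17/s1 MISS; vc=[]
#1 0xa3→b40/s0 MISS; vc=[]
#2 0x44→b17/s1 L1-HIT; vc=[]
#3 0x47→b17/s1 L1-HIT; vc=[]
#4 0x44→b17/s1 L1-HIT; vc=[]
#5 0x44→b17/s1 L1-HIT; vc=[]
#6 0xab→b42/s2 MISS; vc=[]
#7 0x68→b26/s2 MISS; vc=[42]
#8 0x47→b17/s1 L1-HIT; vc=[42]
#9 0x6a→b26/s2 L1-HIT; vc=[42]
#10 0xc2→b48/s0 MISS; vc=[42,40]
#11 0xc2→b48/s0 L1-HIT; vc=[42,40]
#12 0x46→b17/s1 L1-HIT; vc=[42,40]
#13 0x89→b34/s2 MISS; vc=[42,40,26]
#14 0x29→b10/s2 MISS; vc=[40,26,34]
#15 0x4a→b18/s2 MISS; vc=[26,34,10]
#16 0x28→b10/s2 VC-HIT; vc=[26,34,18]
#17 0x27→b9/s1 MISS; vc=[34,18,17]
#18 0x46→b17/s1 VC-HIT; vc=[34,18,9]
#19 0x27→b9/s1 VC-HIT; vc=[34,18,17]

OUTCOME = VC-HIT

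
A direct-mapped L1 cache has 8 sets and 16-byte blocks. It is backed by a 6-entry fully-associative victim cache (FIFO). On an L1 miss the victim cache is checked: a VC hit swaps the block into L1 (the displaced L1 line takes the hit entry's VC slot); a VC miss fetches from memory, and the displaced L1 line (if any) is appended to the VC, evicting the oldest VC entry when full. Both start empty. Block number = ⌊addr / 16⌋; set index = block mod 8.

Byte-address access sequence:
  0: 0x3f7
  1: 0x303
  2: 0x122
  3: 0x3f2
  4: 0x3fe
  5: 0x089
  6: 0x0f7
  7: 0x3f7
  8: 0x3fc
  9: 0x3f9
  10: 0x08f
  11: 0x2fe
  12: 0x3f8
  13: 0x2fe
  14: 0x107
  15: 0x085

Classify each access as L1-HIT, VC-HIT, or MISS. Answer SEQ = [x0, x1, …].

SEQ = [MISS, MISS, MISS, L1-HIT, L1-HIT, MISS, MISS, VC-HIT, L1-HIT, L1-HIT, L1-HIT, MISS, VC-HIT, VC-HIT, MISS, VC-HIT]

  [0] addr=0x3f7 blk=63 s=7: MISS | VC []
  [1] addr=0x303 blk=48 s=0: MISS | VC []
  [2] addr=0x122 blk=18 s=2: MISS | VC []
  [3] addr=0x3f2 blk=63 s=7: L1-HIT | VC []
  [4] addr=0x3fe blk=63 s=7: L1-HIT | VC []
  [5] addr=0x89 blk=8 s=0: MISS | VC [48]
  [6] addr=0xf7 blk=15 s=7: MISS | VC [48, 63]
  [7] addr=0x3f7 blk=63 s=7: VC-HIT | VC [48, 15]
  [8] addr=0x3fc blk=63 s=7: L1-HIT | VC [48, 15]
  [9] addr=0x3f9 blk=63 s=7: L1-HIT | VC [48, 15]
  [10] addr=0x8f blk=8 s=0: L1-HIT | VC [48, 15]
  [11] addr=0x2fe blk=47 s=7: MISS | VC [48, 15, 63]
  [12] addr=0x3f8 blk=63 s=7: VC-HIT | VC [48, 15, 47]
  [13] addr=0x2fe blk=47 s=7: VC-HIT | VC [48, 15, 63]
  [14] addr=0x107 blk=16 s=0: MISS | VC [48, 15, 63, 8]
  [15] addr=0x85 blk=8 s=0: VC-HIT | VC [48, 15, 63, 16]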